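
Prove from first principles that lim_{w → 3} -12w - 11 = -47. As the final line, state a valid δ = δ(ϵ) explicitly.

Let ϵ > 0. We need δ > 0 so that 0 < |w − 3| < δ implies |(-12w - 11) + 47| < ϵ.
Since (-12w - 11) + 47 = -12(w − 3), we have |(-12w - 11) + 47| = 12|w − 3|.
Thus it suffices that |w − 3| < ϵ/12.
Choosing δ = ϵ/12 gives |(-12w - 11) + 47| = 12|w − 3| < ϵ whenever |w − 3| < δ.

δ = ϵ/12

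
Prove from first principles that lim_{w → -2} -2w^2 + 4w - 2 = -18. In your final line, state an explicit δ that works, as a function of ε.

δ = min(1, ε/14)

Suppose ε > 0. We want δ > 0 such that 0 < |w + 2| < δ implies |(-2w^2 + 4w - 2) + 18| < ε.
(-2w^2 + 4w - 2) + 18 = -2w^2 + 4w + 16 = (w + 2)(-2w + 8).
So |(-2w^2 + 4w - 2) + 18| = |w + 2|·|-2w + 8|.
Assume first that |w + 2| < 1, so |w| < 3. Then |-2w + 8| ≤ 2·3 + 8 = 14.
Hence |(-2w^2 + 4w - 2) + 18| ≤ 14|w + 2| < ε provided |w + 2| < ε/14.
Take δ = min(1, ε/14). Then 0 < |w + 2| < δ gives both |w + 2| < 1 and |w + 2| < ε/14, so |(-2w^2 + 4w - 2) + 18| < ε.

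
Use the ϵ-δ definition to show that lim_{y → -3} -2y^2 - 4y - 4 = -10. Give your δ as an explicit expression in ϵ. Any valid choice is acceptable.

δ = min(1, ϵ/10)

Suppose ϵ > 0. We want δ > 0 such that 0 < |y + 3| < δ implies |(-2y^2 - 4y - 4) + 10| < ϵ.
(-2y^2 - 4y - 4) + 10 = -2y^2 - 4y + 6 = (y + 3)(-2y + 2).
So |(-2y^2 - 4y - 4) + 10| = |y + 3|·|-2y + 2|.
Require δ ≤ 1. Then |y + 3| < 1 gives |y| < 4, and by the triangle inequality |-2y + 2| ≤ 2·4 + 2 = 10.
Hence |(-2y^2 - 4y - 4) + 10| ≤ 10|y + 3| < ϵ provided |y + 3| < ϵ/10.
Choosing δ = min(1, ϵ/10) ensures both conditions, hence |(-2y^2 - 4y - 4) + 10| < ϵ.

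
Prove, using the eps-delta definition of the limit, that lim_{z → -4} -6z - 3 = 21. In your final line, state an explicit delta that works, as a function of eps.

Let eps > 0. We need delta > 0 so that 0 < |z + 4| < delta implies |(-6z - 3) − 21| < eps.
Since (-6z - 3) − 21 = -6(z + 4), we have |(-6z - 3) − 21| = 6|z + 4|.
So 6|z + 4| < eps exactly when |z + 4| < eps/6.
Choosing delta = eps/6 gives |(-6z - 3) − 21| = 6|z + 4| < eps whenever |z + 4| < delta.

delta = eps/6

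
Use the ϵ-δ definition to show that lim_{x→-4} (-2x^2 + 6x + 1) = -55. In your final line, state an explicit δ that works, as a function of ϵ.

δ = min(1, ϵ/24)

Let ϵ > 0. We want δ > 0 such that 0 < |x + 4| < δ implies |(-2x^2 + 6x + 1) + 55| < ϵ.
(-2x^2 + 6x + 1) + 55 = -2x^2 + 6x + 56 = (x + 4)(-2x + 14).
So |(-2x^2 + 6x + 1) + 55| = |x + 4|·|-2x + 14|.
Require δ ≤ 1. Then |x + 4| < 1 gives |x| < 5, and by the triangle inequality |-2x + 14| ≤ 2·5 + 14 = 24.
Hence |(-2x^2 + 6x + 1) + 55| ≤ 24|x + 4| < ϵ provided |x + 4| < ϵ/24.
Choosing δ = min(1, ϵ/24) ensures both conditions, hence |(-2x^2 + 6x + 1) + 55| < ϵ.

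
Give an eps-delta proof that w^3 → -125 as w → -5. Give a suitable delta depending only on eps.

Fix eps > 0. We seek delta > 0 with 0 < |w + 5| < delta ⇒ |w^3 + 125| < eps.
Factor: w^3 + 125 = (w + 5)(w^2 - 5w + 25), so |w^3 + 125| = |w + 5|·|w^2 - 5w + 25|.
Restrict delta ≤ 2. Then |w + 5| < 2 gives |w| < 7, so by the triangle inequality |w^2 - 5w + 25| ≤ 7^2 + 5·7 + 25 = 109.
Hence |w^3 + 125| ≤ 109|w + 5|, which is < eps once |w + 5| < eps/109.
Take delta = min(2, eps/109). If 0 < |w + 5| < delta then both bounds hold and |w^3 + 125| ≤ 109|w + 5| < 109·(eps/109) = eps.

delta = min(2, eps/109)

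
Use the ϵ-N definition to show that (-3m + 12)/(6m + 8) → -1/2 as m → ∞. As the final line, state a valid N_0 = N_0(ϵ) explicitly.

Let ϵ > 0 be given. For m ≥ 1, |(-3m + 12)/(6m + 8) + 1/2| = |96|/(6(6m + 8)) = 96/(6(6m + 8)).
Since 6m + 8 ≥ 6m for m ≥ 1, this is ≤ 96/(6·6m) = (8/3)/m.
So |(-3m + 12)/(6m + 8) + 1/2| < ϵ whenever m > (8/3)/ϵ.
Take N_0 = (8/3)/ϵ. If m > N_0 then |(-3m + 12)/(6m + 8) + 1/2| ≤ (8/3)/m < ϵ.

N_0 = (8/3)/ϵ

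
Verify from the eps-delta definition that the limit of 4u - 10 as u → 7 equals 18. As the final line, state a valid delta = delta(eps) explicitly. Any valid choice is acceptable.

delta = eps/4

Suppose eps > 0. We need delta > 0 so that 0 < |u − 7| < delta implies |(4u - 10) − 18| < eps.
|(4u - 10) − 18| = |4u - 28| = 4|u − 7|.
So 4|u − 7| < eps exactly when |u − 7| < eps/4.
Choosing delta = eps/4 gives |(4u - 10) − 18| = 4|u − 7| < eps whenever |u − 7| < delta.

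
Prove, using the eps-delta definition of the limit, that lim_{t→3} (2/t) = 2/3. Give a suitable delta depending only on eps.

delta = min(3/2, (9/4)eps)

Fix eps > 0. We seek delta > 0 such that 0 < |t − 3| < delta implies |2/t − (2/3)| < eps.
|2/t − (2/3)| = 2·|3 − t|/(3·|t|) = 2|t − 3|/(3|t|).
Require delta ≤ 3/2 so that |t| > 3 − 3/2 = 3/2, hence 3|t| > 9/2.
Then |2/t − (2/3)| < 2|t − 3|/(9/2), which is < eps when |t − 3| < (9/4)eps.
Take delta = min(3/2, (9/4)eps). Then 0 < |t − 3| < delta gives both |t − 3| < 3/2 and |t − 3| < (9/4)eps, so |2/t − (2/3)| < eps.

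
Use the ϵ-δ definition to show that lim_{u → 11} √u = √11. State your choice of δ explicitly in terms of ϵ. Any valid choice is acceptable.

Let ϵ > 0 be given. We want δ > 0 such that 0 < |u − 11| < δ implies |√u − √11| < ϵ.
Multiplying by the conjugate, |√u − √11| = |u − 11|/(√u + √11).
Restrict δ ≤ 11 so that |u − 11| < 11 forces u > 0, and then √u + √11 > √11.
Hence |√u − √11| < |u − 11|/√11, which is < ϵ once |u − 11| < √11·ϵ.
Take δ = min(11, √11·ϵ). If 0 < |u − 11| < δ then u > 0 and |√u − √11| < |u − 11|/√11 < ϵ.

δ = min(11, √11·ϵ)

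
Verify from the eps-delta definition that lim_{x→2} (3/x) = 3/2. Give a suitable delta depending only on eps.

delta = min(1, (2/3)eps)

Let eps > 0. We seek delta > 0 such that 0 < |x − 2| < delta implies |3/x − (3/2)| < eps.
|3/x − (3/2)| = 3·|2 − x|/(2·|x|) = 3|x − 2|/(2|x|).
Restrict delta ≤ 1. Then |x − 2| < 1 gives |x| > 1, so 2|x| > 2.
Then |3/x − (3/2)| < 3|x − 2|/2, which is < eps when |x − 2| < (2/3)eps.
Take delta = min(1, (2/3)eps). Then 0 < |x − 2| < delta gives both |x − 2| < 1 and |x − 2| < (2/3)eps, so |3/x − (3/2)| < eps.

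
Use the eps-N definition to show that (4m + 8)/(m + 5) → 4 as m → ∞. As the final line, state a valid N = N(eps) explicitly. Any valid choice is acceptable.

Fix eps > 0. For m ≥ 1, |(4m + 8)/(m + 5) − 4| = |-12|/((m + 5)) = 12/((m + 5)).
Since m + 5 ≥ m for m ≥ 1, this is ≤ 12/(m) = 12/m.
So |(4m + 8)/(m + 5) − 4| < eps whenever m > 12/eps.
Take N = 12/eps. If m > N then |(4m + 8)/(m + 5) − 4| ≤ 12/m < eps.

N = 12/eps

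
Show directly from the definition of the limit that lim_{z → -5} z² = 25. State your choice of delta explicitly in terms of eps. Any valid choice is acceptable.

delta = min(1, eps/11)

Let eps > 0 be given. We seek delta > 0 with 0 < |z + 5| < delta ⇒ |z² − 25| < eps.
Factor: z² − 25 = (z + 5)(z - 5), so |z² − 25| = |z + 5|·|z - 5|.
Impose delta ≤ 1 so that |z| < 6; then |z - 5| ≤ 11.
Hence |z² − 25| ≤ 11|z + 5|, which is < eps once |z + 5| < eps/11.
Take delta = min(1, eps/11). If 0 < |z + 5| < delta then both bounds hold and |z² − 25| ≤ 11|z + 5| < 11·(eps/11) = eps.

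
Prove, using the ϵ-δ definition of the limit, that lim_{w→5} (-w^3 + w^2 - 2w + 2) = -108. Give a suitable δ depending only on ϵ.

δ = min(2, ϵ/99)

Suppose ϵ > 0. We want δ > 0 such that 0 < |w − 5| < δ implies |(-w^3 + w^2 - 2w + 2) + 108| < ϵ.
(-w^3 + w^2 - 2w + 2) + 108 = -w^3 + w^2 - 2w + 110 = (w − 5)(-w^2 - 4w - 22).
So |(-w^3 + w^2 - 2w + 2) + 108| = |w − 5|·|-w^2 - 4w - 22|.
Assume first that |w − 5| < 2, so |w| < 7. Then |-w^2 - 4w - 22| ≤ 7^2 + 4·7 + 22 = 99.
Hence |(-w^3 + w^2 - 2w + 2) + 108| ≤ 99|w − 5| < ϵ provided |w − 5| < ϵ/99.
Take δ = min(2, ϵ/99). Then 0 < |w − 5| < δ gives both |w − 5| < 2 and |w − 5| < ϵ/99, so |(-w^3 + w^2 - 2w + 2) + 108| < ϵ.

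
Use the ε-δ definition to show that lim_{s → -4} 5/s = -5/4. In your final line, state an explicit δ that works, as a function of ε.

δ = min(2, (8/5)ε)

Fix ε > 0. We seek δ > 0 such that 0 < |s + 4| < δ implies |5/s + 5/4| < ε.
|5/s + 5/4| = 5·|-4 − s|/(4·|s|) = 5|s + 4|/(4|s|).
Require δ ≤ 2 so that |s| > 4 − 2 = 2, hence 4|s| > 8.
Then |5/s + 5/4| < 5|s + 4|/8, which is < ε when |s + 4| < (8/5)ε.
Take δ = min(2, (8/5)ε). Then 0 < |s + 4| < δ gives both |s + 4| < 2 and |s + 4| < (8/5)ε, so |5/s + 5/4| < ε.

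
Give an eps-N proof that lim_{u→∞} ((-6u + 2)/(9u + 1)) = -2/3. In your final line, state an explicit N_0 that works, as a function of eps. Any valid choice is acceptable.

Suppose eps > 0. We seek N_0 > 0 such that u > N_0 implies |(-6u + 2)/(9u + 1) + 2/3| < eps.
(-6u + 2)/(9u + 1) + 2/3 = (9(-6u + 2) − (-6)(9u + 1)) / (9(9u + 1)) = 24/(9(9u + 1)).
For u > 0 we have 9u + 1 > 9u, so |(-6u + 2)/(9u + 1) + 2/3| = 24/(9(9u + 1)) < 24/(9·9u) = (8/27)/u.
Thus |(-6u + 2)/(9u + 1) + 2/3| < eps whenever u > (8/27)/eps.
Take N_0 = (8/27)/eps. If u > N_0 then |(-6u + 2)/(9u + 1) + 2/3| < (8/27)/u < eps.

N_0 = (8/27)/eps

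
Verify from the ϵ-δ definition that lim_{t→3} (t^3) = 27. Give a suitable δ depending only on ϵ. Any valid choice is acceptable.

δ = min(2, ϵ/49)

Let ϵ > 0 be given. We seek δ > 0 with 0 < |t − 3| < δ ⇒ |t^3 − 27| < ϵ.
Factor: t^3 − 27 = (t − 3)(t^2 + 3t + 9), so |t^3 − 27| = |t − 3|·|t^2 + 3t + 9|.
Impose δ ≤ 2 so that |t| < 5; then |t^2 + 3t + 9| ≤ 49.
Hence |t^3 − 27| ≤ 49|t − 3|, which is < ϵ once |t − 3| < ϵ/49.
Take δ = min(2, ϵ/49). If 0 < |t − 3| < δ then both bounds hold and |t^3 − 27| ≤ 49|t − 3| < 49·(ϵ/49) = ϵ.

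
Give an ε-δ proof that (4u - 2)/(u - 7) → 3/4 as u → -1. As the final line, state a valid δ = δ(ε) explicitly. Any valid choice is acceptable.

δ = min(4, (16/13)ε)

Suppose ε > 0. We want δ > 0 with 0 < |u + 1| < δ ⇒ |(4u - 2)/(u - 7) − (3/4)| < ε.
Combining over a common denominator, (4u - 2)/(u - 7) − (3/4) = [(4u - 2)·(-8) − (-6)·(u - 7)] / [(-8)·(u - 7)] = -26(u + 1) / ((-8)(u - 7)).
So |(4u - 2)/(u - 7) − (3/4)| = 26|u + 1| / (8·|u − 7|).
Require δ ≤ 4, so |u − 7| ≥ |-8| − |u + 1| > 8 − 4 = 4.
Hence |(4u - 2)/(u - 7) − (3/4)| < 26|u + 1|/(8·4) = (13/16)|u + 1|, which is < ε once |u + 1| < (16/13)ε.
Take δ = min(4, (16/13)ε). Then 0 < |u + 1| < δ forces both bounds, so |(4u - 2)/(u - 7) − (3/4)| < ε.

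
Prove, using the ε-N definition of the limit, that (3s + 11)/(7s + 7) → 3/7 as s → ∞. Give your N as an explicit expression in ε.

Let ε > 0. We seek N > 0 such that s > N implies |(3s + 11)/(7s + 7) − (3/7)| < ε.
(3s + 11)/(7s + 7) − (3/7) = (7(3s + 11) − 3(7s + 7)) / (7(7s + 7)) = 56/(7(7s + 7)).
For s > 0 we have 7s + 7 > 7s, so |(3s + 11)/(7s + 7) − (3/7)| = 56/(7(7s + 7)) < 56/(7·7s) = (8/7)/s.
Thus |(3s + 11)/(7s + 7) − (3/7)| < ε whenever s > (8/7)/ε.
Take N = (8/7)/ε. If s > N then |(3s + 11)/(7s + 7) − (3/7)| < (8/7)/s < ε.

N = (8/7)/ε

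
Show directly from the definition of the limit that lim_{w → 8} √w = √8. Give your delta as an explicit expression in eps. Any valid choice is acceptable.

delta = min(8, √8·eps)

Let eps > 0 be given. We want delta > 0 such that 0 < |w − 8| < delta implies |√w − √8| < eps.
Multiplying by the conjugate, |√w − √8| = |w − 8|/(√w + √8).
Restrict delta ≤ 8 so that |w − 8| < 8 forces w > 0, and then √w + √8 > √8.
Hence |√w − √8| < |w − 8|/√8, which is < eps once |w − 8| < √8·eps.
Take delta = min(8, √8·eps). If 0 < |w − 8| < delta then w > 0 and |√w − √8| < |w − 8|/√8 < eps.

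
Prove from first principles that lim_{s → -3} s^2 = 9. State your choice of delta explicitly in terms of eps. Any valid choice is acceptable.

delta = min(1, eps/7)

Suppose eps > 0. We seek delta > 0 with 0 < |s + 3| < delta ⇒ |s^2 − 9| < eps.
Factor: s^2 − 9 = (s + 3)(s - 3), so |s^2 − 9| = |s + 3|·|s - 3|.
Impose delta ≤ 1 so that |s| < 4; then |s - 3| ≤ 7.
Hence |s^2 − 9| ≤ 7|s + 3|, which is < eps once |s + 3| < eps/7.
Take delta = min(1, eps/7). If 0 < |s + 3| < delta then both bounds hold and |s^2 − 9| ≤ 7|s + 3| < 7·(eps/7) = eps.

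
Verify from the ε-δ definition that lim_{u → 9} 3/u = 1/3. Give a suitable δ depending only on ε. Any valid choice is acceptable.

δ = min(9/2, (27/2)ε)

Fix ε > 0. We seek δ > 0 such that 0 < |u − 9| < δ implies |3/u − (1/3)| < ε.
|3/u − (1/3)| = 3·|9 − u|/(9·|u|) = 3|u − 9|/(9|u|).
Restrict δ ≤ 9/2. Then |u − 9| < 9/2 gives |u| > 9/2, so 9|u| > 81/2.
Then |3/u − (1/3)| < 3|u − 9|/(81/2), which is < ε when |u − 9| < (27/2)ε.
Take δ = min(9/2, (27/2)ε). Then 0 < |u − 9| < δ gives both |u − 9| < 9/2 and |u − 9| < (27/2)ε, so |3/u − (1/3)| < ε.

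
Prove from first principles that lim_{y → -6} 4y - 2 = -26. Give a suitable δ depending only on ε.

δ = ε/4

Fix ε > 0. We need δ > 0 so that 0 < |y + 6| < δ implies |(4y - 2) + 26| < ε.
Since (4y - 2) + 26 = 4(y + 6), we have |(4y - 2) + 26| = 4|y + 6|.
Thus it suffices that |y + 6| < ε/4.
Choosing δ = ε/4 gives |(4y - 2) + 26| = 4|y + 6| < ε whenever |y + 6| < δ.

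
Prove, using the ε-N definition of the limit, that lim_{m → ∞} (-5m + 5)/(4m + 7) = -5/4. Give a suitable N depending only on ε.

Let ε > 0 be given. For m ≥ 1, |(-5m + 5)/(4m + 7) + 5/4| = |55|/(4(4m + 7)) = 55/(4(4m + 7)).
Since 4m + 7 ≥ 4m for m ≥ 1, this is ≤ 55/(4·4m) = (55/16)/m.
So |(-5m + 5)/(4m + 7) + 5/4| < ε whenever m > (55/16)/ε.
Take N = (55/16)/ε. If m > N then |(-5m + 5)/(4m + 7) + 5/4| ≤ (55/16)/m < ε.

N = (55/16)/ε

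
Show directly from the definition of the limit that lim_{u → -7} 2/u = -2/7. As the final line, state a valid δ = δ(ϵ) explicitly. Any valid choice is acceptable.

Fix ϵ > 0. We seek δ > 0 such that 0 < |u + 7| < δ implies |2/u + 2/7| < ϵ.
|2/u + 2/7| = 2·|-7 − u|/(7·|u|) = 2|u + 7|/(7|u|).
Restrict δ ≤ 7/2. Then |u + 7| < 7/2 gives |u| > 7/2, so 7|u| > 49/2.
Then |2/u + 2/7| < 2|u + 7|/(49/2), which is < ϵ when |u + 7| < (49/4)ϵ.
Take δ = min(7/2, (49/4)ϵ). Then 0 < |u + 7| < δ gives both |u + 7| < 7/2 and |u + 7| < (49/4)ϵ, so |2/u + 2/7| < ϵ.

δ = min(7/2, (49/4)ϵ)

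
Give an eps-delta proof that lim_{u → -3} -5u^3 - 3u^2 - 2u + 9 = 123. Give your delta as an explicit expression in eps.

delta = min(1, eps/166)

Fix eps > 0. We want delta > 0 such that 0 < |u + 3| < delta implies |(-5u^3 - 3u^2 - 2u + 9) − 123| < eps.
(-5u^3 - 3u^2 - 2u + 9) − 123 = -5u^3 - 3u^2 - 2u - 114 = (u + 3)(-5u^2 + 12u - 38).
So |(-5u^3 - 3u^2 - 2u + 9) − 123| = |u + 3|·|-5u^2 + 12u - 38|.
Require delta ≤ 1. Then |u + 3| < 1 gives |u| < 4, and by the triangle inequality |-5u^2 + 12u - 38| ≤ 5·4^2 + 12·4 + 38 = 166.
Hence |(-5u^3 - 3u^2 - 2u + 9) − 123| ≤ 166|u + 3| < eps provided |u + 3| < eps/166.
Choosing delta = min(1, eps/166) ensures both conditions, hence |(-5u^3 - 3u^2 - 2u + 9) − 123| < eps.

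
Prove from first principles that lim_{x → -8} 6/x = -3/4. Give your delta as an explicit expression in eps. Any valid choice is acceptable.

Let eps > 0 be given. We seek delta > 0 such that 0 < |x + 8| < delta implies |6/x + 3/4| < eps.
|6/x + 3/4| = 6·|-8 − x|/(8·|x|) = 6|x + 8|/(8|x|).
Require delta ≤ 4 so that |x| > 8 − 4 = 4, hence 8|x| > 32.
Then |6/x + 3/4| < 6|x + 8|/32, which is < eps when |x + 8| < (16/3)eps.
Take delta = min(4, (16/3)eps). Then 0 < |x + 8| < delta gives both |x + 8| < 4 and |x + 8| < (16/3)eps, so |6/x + 3/4| < eps.

delta = min(4, (16/3)eps)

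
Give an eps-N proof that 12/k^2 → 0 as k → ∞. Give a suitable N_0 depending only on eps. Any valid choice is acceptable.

N_0 = (12/eps)^{1/2}

Let eps > 0. For k ≥ 1, |12/k^2 − 0| = 12/k^2.
12/k^2 < eps ⇔ k^2 > 12/eps ⇔ k > (12/eps)^{1/2}.
Take N_0 = (12/eps)^{1/2}. Then k > N_0 implies 12/k^2 < eps.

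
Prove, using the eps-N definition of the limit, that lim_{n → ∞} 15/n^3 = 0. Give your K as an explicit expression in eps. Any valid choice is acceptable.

K = (15/eps)^{1/3}

Suppose eps > 0. For n ≥ 1, |15/n^3 − 0| = 15/n^3.
15/n^3 < eps ⇔ n^3 > 15/eps ⇔ n > (15/eps)^{1/3}.
Take K = (15/eps)^{1/3}. Then n > K implies 15/n^3 < eps.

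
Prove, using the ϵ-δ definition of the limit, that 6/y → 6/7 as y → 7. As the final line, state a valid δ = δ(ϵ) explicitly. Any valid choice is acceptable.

δ = min(7/2, (49/12)ϵ)

Suppose ϵ > 0. We seek δ > 0 such that 0 < |y − 7| < δ implies |6/y − (6/7)| < ϵ.
|6/y − (6/7)| = 6·|7 − y|/(7·|y|) = 6|y − 7|/(7|y|).
Restrict δ ≤ 7/2. Then |y − 7| < 7/2 gives |y| > 7/2, so 7|y| > 49/2.
Then |6/y − (6/7)| < 6|y − 7|/(49/2), which is < ϵ when |y − 7| < (49/12)ϵ.
Take δ = min(7/2, (49/12)ϵ). Then 0 < |y − 7| < δ gives both |y − 7| < 7/2 and |y − 7| < (49/12)ϵ, so |6/y − (6/7)| < ϵ.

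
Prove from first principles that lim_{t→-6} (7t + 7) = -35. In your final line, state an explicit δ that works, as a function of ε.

δ = ε/7

Fix ε > 0. We need δ > 0 so that 0 < |t + 6| < δ implies |(7t + 7) + 35| < ε.
|(7t + 7) + 35| = |7t + 42| = 7|t + 6|.
Thus it suffices that |t + 6| < ε/7.
Take δ = ε/7. If 0 < |t + 6| < δ then |(7t + 7) + 35| = 7|t + 6| < 7·(ε/7) = ε.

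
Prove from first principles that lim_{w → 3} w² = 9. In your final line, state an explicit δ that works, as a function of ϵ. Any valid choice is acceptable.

Let ϵ > 0. We seek δ > 0 with 0 < |w − 3| < δ ⇒ |w² − 9| < ϵ.
Factor: w² − 9 = (w − 3)(w + 3), so |w² − 9| = |w − 3|·|w + 3|.
Restrict δ ≤ 2. Then |w − 3| < 2 gives |w| < 5, so by the triangle inequality |w + 3| ≤ 5 + 3 = 8.
Hence |w² − 9| ≤ 8|w − 3|, which is < ϵ once |w − 3| < ϵ/8.
Take δ = min(2, ϵ/8). If 0 < |w − 3| < δ then both bounds hold and |w² − 9| ≤ 8|w − 3| < 8·(ϵ/8) = ϵ.

δ = min(2, ϵ/8)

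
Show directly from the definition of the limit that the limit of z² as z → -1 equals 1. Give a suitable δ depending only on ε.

Let ε > 0 be given. We seek δ > 0 with 0 < |z + 1| < δ ⇒ |z² − 1| < ε.
Factor: z² − 1 = (z + 1)(z - 1), so |z² − 1| = |z + 1|·|z - 1|.
Restrict δ ≤ 2. Then |z + 1| < 2 gives |z| < 3, so by the triangle inequality |z - 1| ≤ 3 + 1 = 4.
Hence |z² − 1| ≤ 4|z + 1|, which is < ε once |z + 1| < ε/4.
Take δ = min(2, ε/4). If 0 < |z + 1| < δ then both bounds hold and |z² − 1| ≤ 4|z + 1| < 4·(ε/4) = ε.

δ = min(2, ε/4)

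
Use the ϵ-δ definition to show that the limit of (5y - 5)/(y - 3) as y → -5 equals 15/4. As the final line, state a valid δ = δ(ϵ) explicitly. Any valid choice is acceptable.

Fix ϵ > 0. We want δ > 0 with 0 < |y + 5| < δ ⇒ |(5y - 5)/(y - 3) − (15/4)| < ϵ.
Combining over a common denominator, (5y - 5)/(y - 3) − (15/4) = [(5y - 5)·(-8) − (-30)·(y - 3)] / [(-8)·(y - 3)] = -10(y + 5) / ((-8)(y - 3)).
So |(5y - 5)/(y - 3) − (15/4)| = 10|y + 5| / (8·|y − 3|).
Restrict δ ≤ 4. Then |y + 5| < 4 gives |y − 3| = |(y + 5) + (-8)| ≥ 8 − 4 = 4.
Hence |(5y - 5)/(y - 3) − (15/4)| < 10|y + 5|/(8·4) = (5/16)|y + 5|, which is < ϵ once |y + 5| < (16/5)ϵ.
Take δ = min(4, (16/5)ϵ). Then 0 < |y + 5| < δ forces both bounds, so |(5y - 5)/(y - 3) − (15/4)| < ϵ.

δ = min(4, (16/5)ϵ)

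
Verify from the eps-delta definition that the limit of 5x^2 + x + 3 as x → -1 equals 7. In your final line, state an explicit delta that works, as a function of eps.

delta = min(2, eps/19)

Let eps > 0 be given. We want delta > 0 such that 0 < |x + 1| < delta implies |(5x^2 + x + 3) − 7| < eps.
(5x^2 + x + 3) − 7 = 5x^2 + x - 4 = (x + 1)(5x - 4).
So |(5x^2 + x + 3) − 7| = |x + 1|·|5x - 4|.
Require delta ≤ 2. Then |x + 1| < 2 gives |x| < 3, and by the triangle inequality |5x - 4| ≤ 5·3 + 4 = 19.
Hence |(5x^2 + x + 3) − 7| ≤ 19|x + 1| < eps provided |x + 1| < eps/19.
Take delta = min(2, eps/19). Then 0 < |x + 1| < delta gives both |x + 1| < 2 and |x + 1| < eps/19, so |(5x^2 + x + 3) − 7| < eps.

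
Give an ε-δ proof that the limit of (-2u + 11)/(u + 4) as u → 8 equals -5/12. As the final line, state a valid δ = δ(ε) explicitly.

δ = min(6, (72/19)ε)

Let ε > 0. We want δ > 0 with 0 < |u − 8| < δ ⇒ |(-2u + 11)/(u + 4) + 5/12| < ε.
Combining over a common denominator, (-2u + 11)/(u + 4) + 5/12 = [(-2u + 11)·12 − (-5)·(u + 4)] / [12·(u + 4)] = -19(u − 8) / (12(u + 4)).
So |(-2u + 11)/(u + 4) + 5/12| = 19|u − 8| / (12·|u + 4|).
Restrict δ ≤ 6. Then |u − 8| < 6 gives |u + 4| = |(u − 8) + 12| ≥ 12 − 6 = 6.
Hence |(-2u + 11)/(u + 4) + 5/12| < 19|u − 8|/(12·6) = (19/72)|u − 8|, which is < ε once |u − 8| < (72/19)ε.
Take δ = min(6, (72/19)ε). Then 0 < |u − 8| < δ forces both bounds, so |(-2u + 11)/(u + 4) + 5/12| < ε.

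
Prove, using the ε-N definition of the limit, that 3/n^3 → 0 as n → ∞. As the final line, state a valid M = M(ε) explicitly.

Fix ε > 0. For n ≥ 1, |3/n^3 − 0| = 3/n^3.
3/n^3 < ε ⇔ n^3 > 3/ε ⇔ n > (3/ε)^{1/3}.
Take M = (3/ε)^{1/3}. Then n > M implies 3/n^3 < ε.

M = (3/ε)^{1/3}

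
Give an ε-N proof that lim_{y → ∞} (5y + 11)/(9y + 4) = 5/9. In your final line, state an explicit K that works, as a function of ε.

Fix ε > 0. We seek K > 0 such that y > K implies |(5y + 11)/(9y + 4) − (5/9)| < ε.
(5y + 11)/(9y + 4) − (5/9) = (9(5y + 11) − 5(9y + 4)) / (9(9y + 4)) = 79/(9(9y + 4)).
For y > 0 we have 9y + 4 > 9y, so |(5y + 11)/(9y + 4) − (5/9)| = 79/(9(9y + 4)) < 79/(9·9y) = (79/81)/y.
Thus |(5y + 11)/(9y + 4) − (5/9)| < ε whenever y > (79/81)/ε.
Take K = (79/81)/ε. If y > K then |(5y + 11)/(9y + 4) − (5/9)| < (79/81)/y < ε.

K = (79/81)/ε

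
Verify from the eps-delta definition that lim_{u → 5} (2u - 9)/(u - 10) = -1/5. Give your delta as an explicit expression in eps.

Let eps > 0 be given. We want delta > 0 with 0 < |u − 5| < delta ⇒ |(2u - 9)/(u - 10) + 1/5| < eps.
Combining over a common denominator, (2u - 9)/(u - 10) + 1/5 = [(2u - 9)·(-5) − 1·(u - 10)] / [(-5)·(u - 10)] = -11(u − 5) / ((-5)(u - 10)).
So |(2u - 9)/(u - 10) + 1/5| = 11|u − 5| / (5·|u − 10|).
Restrict delta ≤ 5/2. Then |u − 5| < 5/2 gives |u − 10| = |(u − 5) + (-5)| ≥ 5 − 5/2 = 5/2.
Hence |(2u - 9)/(u - 10) + 1/5| < 11|u − 5|/(5·(5/2)) = (22/25)|u − 5|, which is < eps once |u − 5| < (25/22)eps.
Take delta = min(5/2, (25/22)eps). Then 0 < |u − 5| < delta forces both bounds, so |(2u - 9)/(u - 10) + 1/5| < eps.

delta = min(5/2, (25/22)eps)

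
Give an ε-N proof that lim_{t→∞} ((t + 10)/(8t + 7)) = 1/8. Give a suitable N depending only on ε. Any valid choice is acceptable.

N = (73/64)/ε

Suppose ε > 0. We seek N > 0 such that t > N implies |(t + 10)/(8t + 7) − (1/8)| < ε.
(t + 10)/(8t + 7) − (1/8) = (8(t + 10) − (8t + 7)) / (8(8t + 7)) = 73/(8(8t + 7)).
For t > 0 we have 8t + 7 > 8t, so |(t + 10)/(8t + 7) − (1/8)| = 73/(8(8t + 7)) < 73/(8·8t) = (73/64)/t.
Thus |(t + 10)/(8t + 7) − (1/8)| < ε whenever t > (73/64)/ε.
Take N = (73/64)/ε. If t > N then |(t + 10)/(8t + 7) − (1/8)| < (73/64)/t < ε.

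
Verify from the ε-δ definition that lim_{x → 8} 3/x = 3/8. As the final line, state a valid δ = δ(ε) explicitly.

Let ε > 0 be given. We seek δ > 0 such that 0 < |x − 8| < δ implies |3/x − (3/8)| < ε.
|3/x − (3/8)| = 3·|8 − x|/(8·|x|) = 3|x − 8|/(8|x|).
Require δ ≤ 4 so that |x| > 8 − 4 = 4, hence 8|x| > 32.
Then |3/x − (3/8)| < 3|x − 8|/32, which is < ε when |x − 8| < (32/3)ε.
Take δ = min(4, (32/3)ε). Then 0 < |x − 8| < δ gives both |x − 8| < 4 and |x − 8| < (32/3)ε, so |3/x − (3/8)| < ε.

δ = min(4, (32/3)ε)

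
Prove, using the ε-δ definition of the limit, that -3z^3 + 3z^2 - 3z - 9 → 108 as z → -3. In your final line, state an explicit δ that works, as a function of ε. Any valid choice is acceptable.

Let ε > 0 be given. We want δ > 0 such that 0 < |z + 3| < δ implies |(-3z^3 + 3z^2 - 3z - 9) − 108| < ε.
(-3z^3 + 3z^2 - 3z - 9) − 108 = -3z^3 + 3z^2 - 3z - 117 = (z + 3)(-3z^2 + 12z - 39).
So |(-3z^3 + 3z^2 - 3z - 9) − 108| = |z + 3|·|-3z^2 + 12z - 39|.
Require δ ≤ 1. Then |z + 3| < 1 gives |z| < 4, and by the triangle inequality |-3z^2 + 12z - 39| ≤ 3·4^2 + 12·4 + 39 = 135.
Hence |(-3z^3 + 3z^2 - 3z - 9) − 108| ≤ 135|z + 3| < ε provided |z + 3| < ε/135.
Choosing δ = min(1, ε/135) ensures both conditions, hence |(-3z^3 + 3z^2 - 3z - 9) − 108| < ε.

δ = min(1, ε/135)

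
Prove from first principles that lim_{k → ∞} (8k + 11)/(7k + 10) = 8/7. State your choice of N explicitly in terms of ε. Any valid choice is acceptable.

Let ε > 0. For k ≥ 1, |(8k + 11)/(7k + 10) − (8/7)| = |-3|/(7(7k + 10)) = 3/(7(7k + 10)).
Since 7k + 10 ≥ 7k for k ≥ 1, this is ≤ 3/(7·7k) = (3/49)/k.
So |(8k + 11)/(7k + 10) − (8/7)| < ε whenever k > (3/49)/ε.
Take N = (3/49)/ε. If k > N then |(8k + 11)/(7k + 10) − (8/7)| ≤ (3/49)/k < ε.

N = (3/49)/ε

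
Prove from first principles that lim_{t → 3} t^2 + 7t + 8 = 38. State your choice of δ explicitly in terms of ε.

Let ε > 0. We want δ > 0 such that 0 < |t − 3| < δ implies |(t^2 + 7t + 8) − 38| < ε.
(t^2 + 7t + 8) − 38 = t^2 + 7t - 30 = (t − 3)(t + 10).
So |(t^2 + 7t + 8) − 38| = |t − 3|·|t + 10|.
Require δ ≤ 2. Then |t − 3| < 2 gives |t| < 5, and by the triangle inequality |t + 10| ≤ 5 + 10 = 15.
Hence |(t^2 + 7t + 8) − 38| ≤ 15|t − 3| < ε provided |t − 3| < ε/15.
Choosing δ = min(2, ε/15) ensures both conditions, hence |(t^2 + 7t + 8) − 38| < ε.

δ = min(2, ε/15)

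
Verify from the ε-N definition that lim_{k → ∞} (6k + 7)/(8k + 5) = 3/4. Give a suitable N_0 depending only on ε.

N_0 = (13/32)/ε

Suppose ε > 0. For k ≥ 1, |(6k + 7)/(8k + 5) − (3/4)| = |26|/(8(8k + 5)) = 26/(8(8k + 5)).
Since 8k + 5 ≥ 8k for k ≥ 1, this is ≤ 26/(8·8k) = (13/32)/k.
So |(6k + 7)/(8k + 5) − (3/4)| < ε whenever k > (13/32)/ε.
Take N_0 = (13/32)/ε. If k > N_0 then |(6k + 7)/(8k + 5) − (3/4)| ≤ (13/32)/k < ε.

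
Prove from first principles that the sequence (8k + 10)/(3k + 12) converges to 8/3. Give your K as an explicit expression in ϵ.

Let ϵ > 0. For k ≥ 1, |(8k + 10)/(3k + 12) − (8/3)| = |-66|/(3(3k + 12)) = 66/(3(3k + 12)).
Since 3k + 12 ≥ 3k for k ≥ 1, this is ≤ 66/(3·3k) = (22/3)/k.
So |(8k + 10)/(3k + 12) − (8/3)| < ϵ whenever k > (22/3)/ϵ.
Take K = (22/3)/ϵ. If k > K then |(8k + 10)/(3k + 12) − (8/3)| ≤ (22/3)/k < ϵ.

K = (22/3)/ϵ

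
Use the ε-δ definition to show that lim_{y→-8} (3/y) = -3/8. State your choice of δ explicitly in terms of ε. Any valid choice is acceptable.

Fix ε > 0. We seek δ > 0 such that 0 < |y + 8| < δ implies |3/y + 3/8| < ε.
|3/y + 3/8| = 3·|-8 − y|/(8·|y|) = 3|y + 8|/(8|y|).
Require δ ≤ 4 so that |y| > 8 − 4 = 4, hence 8|y| > 32.
Then |3/y + 3/8| < 3|y + 8|/32, which is < ε when |y + 8| < (32/3)ε.
Take δ = min(4, (32/3)ε). Then 0 < |y + 8| < δ gives both |y + 8| < 4 and |y + 8| < (32/3)ε, so |3/y + 3/8| < ε.

δ = min(4, (32/3)ε)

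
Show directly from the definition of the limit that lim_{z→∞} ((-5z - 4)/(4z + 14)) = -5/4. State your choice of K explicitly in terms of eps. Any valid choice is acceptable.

Let eps > 0. We seek K > 0 such that z > K implies |(-5z - 4)/(4z + 14) + 5/4| < eps.
(-5z - 4)/(4z + 14) + 5/4 = (4(-5z - 4) − (-5)(4z + 14)) / (4(4z + 14)) = 54/(4(4z + 14)).
For z > 0 we have 4z + 14 > 4z, so |(-5z - 4)/(4z + 14) + 5/4| = 54/(4(4z + 14)) < 54/(4·4z) = (27/8)/z.
Thus |(-5z - 4)/(4z + 14) + 5/4| < eps whenever z > (27/8)/eps.
Take K = (27/8)/eps. If z > K then |(-5z - 4)/(4z + 14) + 5/4| < (27/8)/z < eps.

K = (27/8)/eps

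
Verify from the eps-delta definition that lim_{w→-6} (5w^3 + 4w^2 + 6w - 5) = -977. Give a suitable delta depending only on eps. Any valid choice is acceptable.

Let eps > 0 be given. We want delta > 0 such that 0 < |w + 6| < delta implies |(5w^3 + 4w^2 + 6w - 5) + 977| < eps.
(5w^3 + 4w^2 + 6w - 5) + 977 = 5w^3 + 4w^2 + 6w + 972 = (w + 6)(5w^2 - 26w + 162).
So |(5w^3 + 4w^2 + 6w - 5) + 977| = |w + 6|·|5w^2 - 26w + 162|.
Require delta ≤ 2. Then |w + 6| < 2 gives |w| < 8, and by the triangle inequality |5w^2 - 26w + 162| ≤ 5·8^2 + 26·8 + 162 = 690.
Hence |(5w^3 + 4w^2 + 6w - 5) + 977| ≤ 690|w + 6| < eps provided |w + 6| < eps/690.
Take delta = min(2, eps/690). Then 0 < |w + 6| < delta gives both |w + 6| < 2 and |w + 6| < eps/690, so |(5w^3 + 4w^2 + 6w - 5) + 977| < eps.

delta = min(2, eps/690)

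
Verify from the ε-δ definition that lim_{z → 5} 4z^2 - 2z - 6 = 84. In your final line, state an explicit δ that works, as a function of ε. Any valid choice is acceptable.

Suppose ε > 0. We want δ > 0 such that 0 < |z − 5| < δ implies |(4z^2 - 2z - 6) − 84| < ε.
(4z^2 - 2z - 6) − 84 = 4z^2 - 2z - 90 = (z − 5)(4z + 18).
So |(4z^2 - 2z - 6) − 84| = |z − 5|·|4z + 18|.
Require δ ≤ 1. Then |z − 5| < 1 gives |z| < 6, and by the triangle inequality |4z + 18| ≤ 4·6 + 18 = 42.
Hence |(4z^2 - 2z - 6) − 84| ≤ 42|z − 5| < ε provided |z − 5| < ε/42.
Take δ = min(1, ε/42). Then 0 < |z − 5| < δ gives both |z − 5| < 1 and |z − 5| < ε/42, so |(4z^2 - 2z - 6) − 84| < ε.

δ = min(1, ε/42)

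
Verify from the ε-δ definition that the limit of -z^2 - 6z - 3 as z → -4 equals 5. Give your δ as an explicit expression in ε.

δ = min(1, ε/7)

Let ε > 0 be given. We want δ > 0 such that 0 < |z + 4| < δ implies |(-z^2 - 6z - 3) − 5| < ε.
(-z^2 - 6z - 3) − 5 = -z^2 - 6z - 8 = (z + 4)(-z - 2).
So |(-z^2 - 6z - 3) − 5| = |z + 4|·|-z - 2|.
Assume first that |z + 4| < 1, so |z| < 5. Then |-z - 2| ≤ 5 + 2 = 7.
Hence |(-z^2 - 6z - 3) − 5| ≤ 7|z + 4| < ε provided |z + 4| < ε/7.
Take δ = min(1, ε/7). Then 0 < |z + 4| < δ gives both |z + 4| < 1 and |z + 4| < ε/7, so |(-z^2 - 6z - 3) − 5| < ε.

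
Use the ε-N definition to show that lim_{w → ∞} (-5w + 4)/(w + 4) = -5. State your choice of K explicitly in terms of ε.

Suppose ε > 0. We seek K > 0 such that w > K implies |(-5w + 4)/(w + 4) + 5| < ε.
(-5w + 4)/(w + 4) + 5 = ((-5w + 4) − (-5)(w + 4)) / ((w + 4)) = 24/((w + 4)).
For w > 0 we have w + 4 > w, so |(-5w + 4)/(w + 4) + 5| = 24/((w + 4)) < 24/(w) = 24/w.
Thus |(-5w + 4)/(w + 4) + 5| < ε whenever w > 24/ε.
Take K = 24/ε. If w > K then |(-5w + 4)/(w + 4) + 5| < 24/w < ε.

K = 24/ε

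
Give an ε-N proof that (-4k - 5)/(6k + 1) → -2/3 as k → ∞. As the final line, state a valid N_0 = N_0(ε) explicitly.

Suppose ε > 0. For k ≥ 1, |(-4k - 5)/(6k + 1) + 2/3| = |-26|/(6(6k + 1)) = 26/(6(6k + 1)).
Since 6k + 1 ≥ 6k for k ≥ 1, this is ≤ 26/(6·6k) = (13/18)/k.
So |(-4k - 5)/(6k + 1) + 2/3| < ε whenever k > (13/18)/ε.
Take N_0 = (13/18)/ε. If k > N_0 then |(-4k - 5)/(6k + 1) + 2/3| ≤ (13/18)/k < ε.

N_0 = (13/18)/ε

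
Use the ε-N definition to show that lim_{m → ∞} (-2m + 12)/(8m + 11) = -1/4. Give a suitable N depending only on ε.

Suppose ε > 0. For m ≥ 1, |(-2m + 12)/(8m + 11) + 1/4| = |118|/(8(8m + 11)) = 118/(8(8m + 11)).
Since 8m + 11 ≥ 8m for m ≥ 1, this is ≤ 118/(8·8m) = (59/32)/m.
So |(-2m + 12)/(8m + 11) + 1/4| < ε whenever m > (59/32)/ε.
Take N = (59/32)/ε. If m > N then |(-2m + 12)/(8m + 11) + 1/4| ≤ (59/32)/m < ε.

N = (59/32)/ε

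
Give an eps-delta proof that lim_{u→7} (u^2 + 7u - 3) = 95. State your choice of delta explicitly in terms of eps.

delta = min(1, eps/22)

Let eps > 0. We want delta > 0 such that 0 < |u − 7| < delta implies |(u^2 + 7u - 3) − 95| < eps.
(u^2 + 7u - 3) − 95 = u^2 + 7u - 98 = (u − 7)(u + 14).
So |(u^2 + 7u - 3) − 95| = |u − 7|·|u + 14|.
Assume first that |u − 7| < 1, so |u| < 8. Then |u + 14| ≤ 8 + 14 = 22.
Hence |(u^2 + 7u - 3) − 95| ≤ 22|u − 7| < eps provided |u − 7| < eps/22.
Take delta = min(1, eps/22). Then 0 < |u − 7| < delta gives both |u − 7| < 1 and |u − 7| < eps/22, so |(u^2 + 7u - 3) − 95| < eps.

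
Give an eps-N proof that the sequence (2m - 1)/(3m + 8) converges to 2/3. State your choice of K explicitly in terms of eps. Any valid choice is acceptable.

Fix eps > 0. For m ≥ 1, |(2m - 1)/(3m + 8) − (2/3)| = |-19|/(3(3m + 8)) = 19/(3(3m + 8)).
Since 3m + 8 ≥ 3m for m ≥ 1, this is ≤ 19/(3·3m) = (19/9)/m.
So |(2m - 1)/(3m + 8) − (2/3)| < eps whenever m > (19/9)/eps.
Take K = (19/9)/eps. If m > K then |(2m - 1)/(3m + 8) − (2/3)| ≤ (19/9)/m < eps.

K = (19/9)/eps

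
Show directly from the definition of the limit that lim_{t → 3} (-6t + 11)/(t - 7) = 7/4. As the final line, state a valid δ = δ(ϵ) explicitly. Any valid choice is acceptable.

δ = min(2, (8/31)ϵ)

Fix ϵ > 0. We want δ > 0 with 0 < |t − 3| < δ ⇒ |(-6t + 11)/(t - 7) − (7/4)| < ϵ.
Combining over a common denominator, (-6t + 11)/(t - 7) − (7/4) = [(-6t + 11)·(-4) − (-7)·(t - 7)] / [(-4)·(t - 7)] = 31(t − 3) / ((-4)(t - 7)).
So |(-6t + 11)/(t - 7) − (7/4)| = 31|t − 3| / (4·|t − 7|).
Restrict δ ≤ 2. Then |t − 3| < 2 gives |t − 7| = |(t − 3) + (-4)| ≥ 4 − 2 = 2.
Hence |(-6t + 11)/(t - 7) − (7/4)| < 31|t − 3|/(4·2) = (31/8)|t − 3|, which is < ϵ once |t − 3| < (8/31)ϵ.
Take δ = min(2, (8/31)ϵ). Then 0 < |t − 3| < δ forces both bounds, so |(-6t + 11)/(t - 7) − (7/4)| < ϵ.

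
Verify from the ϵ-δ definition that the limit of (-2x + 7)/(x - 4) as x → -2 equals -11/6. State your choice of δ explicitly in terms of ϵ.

Suppose ϵ > 0. We want δ > 0 with 0 < |x + 2| < δ ⇒ |(-2x + 7)/(x - 4) + 11/6| < ϵ.
Combining over a common denominator, (-2x + 7)/(x - 4) + 11/6 = [(-2x + 7)·(-6) − 11·(x - 4)] / [(-6)·(x - 4)] = 1(x + 2) / ((-6)(x - 4)).
So |(-2x + 7)/(x - 4) + 11/6| = |x + 2| / (6·|x − 4|).
Require δ ≤ 3, so |x − 4| ≥ |-6| − |x + 2| > 6 − 3 = 3.
Hence |(-2x + 7)/(x - 4) + 11/6| < |x + 2|/(6·3) = (1/18)|x + 2|, which is < ϵ once |x + 2| < 18ϵ.
Take δ = min(3, 18ϵ). Then 0 < |x + 2| < δ forces both bounds, so |(-2x + 7)/(x - 4) + 11/6| < ϵ.

δ = min(3, 18ϵ)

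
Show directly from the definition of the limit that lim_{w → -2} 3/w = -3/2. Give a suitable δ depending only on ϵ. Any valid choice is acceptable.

δ = min(1, (2/3)ϵ)

Let ϵ > 0. We seek δ > 0 such that 0 < |w + 2| < δ implies |3/w + 3/2| < ϵ.
|3/w + 3/2| = 3·|-2 − w|/(2·|w|) = 3|w + 2|/(2|w|).
Restrict δ ≤ 1. Then |w + 2| < 1 gives |w| > 1, so 2|w| > 2.
Then |3/w + 3/2| < 3|w + 2|/2, which is < ϵ when |w + 2| < (2/3)ϵ.
Take δ = min(1, (2/3)ϵ). Then 0 < |w + 2| < δ gives both |w + 2| < 1 and |w + 2| < (2/3)ϵ, so |3/w + 3/2| < ϵ.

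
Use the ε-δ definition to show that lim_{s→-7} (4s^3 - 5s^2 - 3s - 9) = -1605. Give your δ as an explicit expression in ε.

δ = min(1, ε/748)

Fix ε > 0. We want δ > 0 such that 0 < |s + 7| < δ implies |(4s^3 - 5s^2 - 3s - 9) + 1605| < ε.
(4s^3 - 5s^2 - 3s - 9) + 1605 = 4s^3 - 5s^2 - 3s + 1596 = (s + 7)(4s^2 - 33s + 228).
So |(4s^3 - 5s^2 - 3s - 9) + 1605| = |s + 7|·|4s^2 - 33s + 228|.
Assume first that |s + 7| < 1, so |s| < 8. Then |4s^2 - 33s + 228| ≤ 4·8^2 + 33·8 + 228 = 748.
Hence |(4s^3 - 5s^2 - 3s - 9) + 1605| ≤ 748|s + 7| < ε provided |s + 7| < ε/748.
Choosing δ = min(1, ε/748) ensures both conditions, hence |(4s^3 - 5s^2 - 3s - 9) + 1605| < ε.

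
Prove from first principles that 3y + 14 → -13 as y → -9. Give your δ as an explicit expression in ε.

Let ε > 0. We need δ > 0 so that 0 < |y + 9| < δ implies |(3y + 14) + 13| < ε.
Since (3y + 14) + 13 = 3(y + 9), we have |(3y + 14) + 13| = 3|y + 9|.
Thus it suffices that |y + 9| < ε/3.
Take δ = ε/3. If 0 < |y + 9| < δ then |(3y + 14) + 13| = 3|y + 9| < 3·(ε/3) = ε.

δ = ε/3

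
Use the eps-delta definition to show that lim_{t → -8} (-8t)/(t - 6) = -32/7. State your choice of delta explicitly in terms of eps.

delta = min(7, (49/24)eps)

Fix eps > 0. We want delta > 0 with 0 < |t + 8| < delta ⇒ |(-8t)/(t - 6) + 32/7| < eps.
Combining over a common denominator, (-8t)/(t - 6) + 32/7 = [(-8t)·(-14) − 64·(t - 6)] / [(-14)·(t - 6)] = 48(t + 8) / ((-14)(t - 6)).
So |(-8t)/(t - 6) + 32/7| = 48|t + 8| / (14·|t − 6|).
Require delta ≤ 7, so |t − 6| ≥ |-14| − |t + 8| > 14 − 7 = 7.
Hence |(-8t)/(t - 6) + 32/7| < 48|t + 8|/(14·7) = (24/49)|t + 8|, which is < eps once |t + 8| < (49/24)eps.
Take delta = min(7, (49/24)eps). Then 0 < |t + 8| < delta forces both bounds, so |(-8t)/(t - 6) + 32/7| < eps.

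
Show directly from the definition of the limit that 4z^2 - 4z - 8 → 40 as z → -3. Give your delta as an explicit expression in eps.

delta = min(1, eps/32)

Suppose eps > 0. We want delta > 0 such that 0 < |z + 3| < delta implies |(4z^2 - 4z - 8) − 40| < eps.
(4z^2 - 4z - 8) − 40 = 4z^2 - 4z - 48 = (z + 3)(4z - 16).
So |(4z^2 - 4z - 8) − 40| = |z + 3|·|4z - 16|.
Assume first that |z + 3| < 1, so |z| < 4. Then |4z - 16| ≤ 4·4 + 16 = 32.
Hence |(4z^2 - 4z - 8) − 40| ≤ 32|z + 3| < eps provided |z + 3| < eps/32.
Take delta = min(1, eps/32). Then 0 < |z + 3| < delta gives both |z + 3| < 1 and |z + 3| < eps/32, so |(4z^2 - 4z - 8) − 40| < eps.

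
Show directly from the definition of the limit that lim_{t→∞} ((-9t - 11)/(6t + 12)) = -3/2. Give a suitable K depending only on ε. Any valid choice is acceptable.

Let ε > 0 be given. We seek K > 0 such that t > K implies |(-9t - 11)/(6t + 12) + 3/2| < ε.
(-9t - 11)/(6t + 12) + 3/2 = (6(-9t - 11) − (-9)(6t + 12)) / (6(6t + 12)) = 42/(6(6t + 12)).
For t > 0 we have 6t + 12 > 6t, so |(-9t - 11)/(6t + 12) + 3/2| = 42/(6(6t + 12)) < 42/(6·6t) = (7/6)/t.
Thus |(-9t - 11)/(6t + 12) + 3/2| < ε whenever t > (7/6)/ε.
Take K = (7/6)/ε. If t > K then |(-9t - 11)/(6t + 12) + 3/2| < (7/6)/t < ε.

K = (7/6)/ε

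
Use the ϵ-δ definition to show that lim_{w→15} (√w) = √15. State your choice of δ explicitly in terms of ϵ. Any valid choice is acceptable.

δ = min(15, √15·ϵ)

Let ϵ > 0 be given. We want δ > 0 such that 0 < |w − 15| < δ implies |√w − √15| < ϵ.
Multiplying by the conjugate, |√w − √15| = |w − 15|/(√w + √15).
Restrict δ ≤ 15 so that |w − 15| < 15 forces w > 0, and then √w + √15 > √15.
Hence |√w − √15| < |w − 15|/√15, which is < ϵ once |w − 15| < √15·ϵ.
Take δ = min(15, √15·ϵ). If 0 < |w − 15| < δ then w > 0 and |√w − √15| < |w − 15|/√15 < ϵ.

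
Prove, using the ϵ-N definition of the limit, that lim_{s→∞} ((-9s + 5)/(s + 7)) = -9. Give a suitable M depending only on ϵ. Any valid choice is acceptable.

Let ϵ > 0. We seek M > 0 such that s > M implies |(-9s + 5)/(s + 7) + 9| < ϵ.
(-9s + 5)/(s + 7) + 9 = ((-9s + 5) − (-9)(s + 7)) / ((s + 7)) = 68/((s + 7)).
For s > 0 we have s + 7 > s, so |(-9s + 5)/(s + 7) + 9| = 68/((s + 7)) < 68/(s) = 68/s.
Thus |(-9s + 5)/(s + 7) + 9| < ϵ whenever s > 68/ϵ.
Take M = 68/ϵ. If s > M then |(-9s + 5)/(s + 7) + 9| < 68/s < ϵ.

M = 68/ϵ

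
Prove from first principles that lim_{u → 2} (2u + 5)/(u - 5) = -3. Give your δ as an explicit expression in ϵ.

Let ϵ > 0 be given. We want δ > 0 with 0 < |u − 2| < δ ⇒ |(2u + 5)/(u - 5) + 3| < ϵ.
Combining over a common denominator, (2u + 5)/(u - 5) + 3 = [(2u + 5)·(-3) − 9·(u - 5)] / [(-3)·(u - 5)] = -15(u − 2) / ((-3)(u - 5)).
So |(2u + 5)/(u - 5) + 3| = 15|u − 2| / (3·|u − 5|).
Require δ ≤ 3/2, so |u − 5| ≥ |-3| − |u − 2| > 3 − 3/2 = 3/2.
Hence |(2u + 5)/(u - 5) + 3| < 15|u − 2|/(3·(3/2)) = (10/3)|u − 2|, which is < ϵ once |u − 2| < (3/10)ϵ.
Take δ = min(3/2, (3/10)ϵ). Then 0 < |u − 2| < δ forces both bounds, so |(2u + 5)/(u - 5) + 3| < ϵ.

δ = min(3/2, (3/10)ϵ)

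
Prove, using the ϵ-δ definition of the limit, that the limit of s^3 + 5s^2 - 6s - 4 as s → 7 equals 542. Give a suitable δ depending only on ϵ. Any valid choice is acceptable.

δ = min(2, ϵ/267)

Let ϵ > 0 be given. We want δ > 0 such that 0 < |s − 7| < δ implies |(s^3 + 5s^2 - 6s - 4) − 542| < ϵ.
(s^3 + 5s^2 - 6s - 4) − 542 = s^3 + 5s^2 - 6s - 546 = (s − 7)(s^2 + 12s + 78).
So |(s^3 + 5s^2 - 6s - 4) − 542| = |s − 7|·|s^2 + 12s + 78|.
Require δ ≤ 2. Then |s − 7| < 2 gives |s| < 9, and by the triangle inequality |s^2 + 12s + 78| ≤ 9^2 + 12·9 + 78 = 267.
Hence |(s^3 + 5s^2 - 6s - 4) − 542| ≤ 267|s − 7| < ϵ provided |s − 7| < ϵ/267.
Take δ = min(2, ϵ/267). Then 0 < |s − 7| < δ gives both |s − 7| < 2 and |s − 7| < ϵ/267, so |(s^3 + 5s^2 - 6s - 4) − 542| < ϵ.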